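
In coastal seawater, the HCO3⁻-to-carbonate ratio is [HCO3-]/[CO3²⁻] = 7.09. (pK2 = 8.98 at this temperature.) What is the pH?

pH = 8.13

From K2 = [H⁺][CO3²⁻]/[HCO3-]:  pH = pK2 − log₁₀([HCO3-]/[CO3²⁻])
log₁₀(7.09) = +0.851
pH = 8.98 − (+0.851) = 8.13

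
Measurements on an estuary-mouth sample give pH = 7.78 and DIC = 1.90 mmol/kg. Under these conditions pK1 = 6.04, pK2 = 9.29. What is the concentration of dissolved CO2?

α₀ = 1 / (1 + K1/[H⁺] + K1K2/[H⁺]²) = 1 / (1 + 10^+1.74 + 10^+0.23)
   = 1 / (1 + 54.954 + 1.6982) = 1/57.652 = 0.01735
[CO2*] = α₀ × DIC = 0.01735 × 1.90 = 0.0330 mmol/kg

[CO2*] = 0.0330 mmol/kg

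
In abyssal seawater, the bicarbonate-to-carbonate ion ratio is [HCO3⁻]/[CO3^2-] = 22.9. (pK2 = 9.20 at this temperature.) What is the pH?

pH = 7.84

From K2 = [H⁺][CO3^2-]/[HCO3⁻]:  pH = pK2 − log₁₀([HCO3⁻]/[CO3^2-])
log₁₀(22.9) = +1.360
pH = 9.20 − (+1.360) = 7.84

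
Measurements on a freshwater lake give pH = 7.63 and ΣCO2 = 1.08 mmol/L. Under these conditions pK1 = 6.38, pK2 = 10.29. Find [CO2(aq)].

[CO2*] = 0.0574 mmol/L

α₀ = 1 / (1 + K1/[H⁺] + K1K2/[H⁺]²) = 1 / (1 + 10^+1.25 + 10^-1.41)
   = 1 / (1 + 17.783 + 0.038905) = 1/18.822 = 0.05313
[CO2*] = α₀ × DIC = 0.05313 × 1.08 = 0.0574 mmol/L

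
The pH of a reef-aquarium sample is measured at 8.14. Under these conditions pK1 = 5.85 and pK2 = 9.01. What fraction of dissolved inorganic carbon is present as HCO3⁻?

α₁ = 1 / (1 + [H⁺]/K1 + K2/[H⁺]) = 1 / (1 + 10^-2.29 + 10^-0.87)
   = 1 / (1 + 0.0051286 + 0.13490) = 1/1.1400 = 0.8772

α₁ = 0.877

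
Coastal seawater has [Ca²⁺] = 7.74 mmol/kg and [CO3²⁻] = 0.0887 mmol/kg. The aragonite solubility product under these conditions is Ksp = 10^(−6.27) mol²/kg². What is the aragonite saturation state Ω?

Ksp = 10^(−6.27) = 5.370×10^-7
Ω = [Ca²⁺][CO3²⁻]/Ksp = (7.74×10^-3)(0.0887×10^-3) / 5.370×10^-7 = 1.28

Ω = 1.28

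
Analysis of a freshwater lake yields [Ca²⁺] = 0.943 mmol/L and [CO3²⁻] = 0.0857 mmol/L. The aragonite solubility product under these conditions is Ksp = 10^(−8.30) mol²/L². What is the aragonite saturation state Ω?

Ω = 16.1

Ksp = 10^(−8.30) = 5.012×10^-9
Ω = [Ca²⁺][CO3²⁻]/Ksp = (0.943×10^-3)(0.0857×10^-3) / 5.012×10^-9 = 16.1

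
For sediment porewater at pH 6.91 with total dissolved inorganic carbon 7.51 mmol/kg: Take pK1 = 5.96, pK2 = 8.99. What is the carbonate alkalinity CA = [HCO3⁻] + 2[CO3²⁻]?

CA = 6.81 mmol/kg

CA = [HCO3⁻] + 2[CO3²⁻] = (α₁ + 2α₂)·DIC
At pH 6.91: [H⁺]/K1 = 10^-0.95 = 0.11220, K2/[H⁺] = 10^-2.08 = 0.0083176
α₁ = 1/(1 + 0.11220 + 0.0083176) = 1/1.1205 = 0.8924; α₂ = α₁·K2/[H⁺] = 0.007423
α₁ + 2α₂ = 0.9073
CA = 0.9073 × 7.51 = 6.81 mmol/kg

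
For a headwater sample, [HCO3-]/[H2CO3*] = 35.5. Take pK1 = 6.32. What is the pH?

From K1 = [H⁺][HCO3-]/[H2CO3*]:  pH = pK1 + log₁₀([HCO3-]/[H2CO3*])
log₁₀(35.5) = +1.550
pH = 6.32 + (+1.550) = 7.87

pH = 7.87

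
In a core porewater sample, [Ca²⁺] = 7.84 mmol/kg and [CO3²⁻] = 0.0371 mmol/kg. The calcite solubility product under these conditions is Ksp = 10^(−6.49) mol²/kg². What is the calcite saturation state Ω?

Ω = 0.899

Ksp = 10^(−6.49) = 3.236×10^-7
Ω = [Ca²⁺][CO3²⁻]/Ksp = (7.84×10^-3)(0.0371×10^-3) / 3.236×10^-7 = 0.899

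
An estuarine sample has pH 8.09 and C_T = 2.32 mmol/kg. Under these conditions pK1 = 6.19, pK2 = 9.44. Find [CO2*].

[CO2*] = 0.0276 mmol/kg

α₀ = 1 / (1 + K1/[H⁺] + K1K2/[H⁺]²) = 1 / (1 + 10^+1.90 + 10^+0.55)
   = 1 / (1 + 79.433 + 3.5481) = 1/83.981 = 0.01191
[CO2*] = α₀ × DIC = 0.01191 × 2.32 = 0.0276 mmol/kg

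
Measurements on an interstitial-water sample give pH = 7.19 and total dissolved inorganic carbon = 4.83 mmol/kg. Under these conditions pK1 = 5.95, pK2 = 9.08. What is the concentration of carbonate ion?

[CO3²⁻] = 0.0581 mmol/kg

α₂ = 1 / (1 + [H⁺]/K2 + [H⁺]²/(K1K2)) = 1 / (1 + 10^+1.89 + 10^+0.65)
   = 1 / (1 + 77.625 + 4.4668) = 1/83.092 = 0.01203
[CO3²⁻] = α₂ × DIC = 0.01203 × 4.83 = 0.0581 mmol/kg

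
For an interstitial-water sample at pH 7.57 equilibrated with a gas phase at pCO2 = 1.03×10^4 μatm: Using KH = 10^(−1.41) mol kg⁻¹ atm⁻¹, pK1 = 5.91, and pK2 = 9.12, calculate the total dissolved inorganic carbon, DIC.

DIC = 19.2 mmol/kg

[CO2*] = KH · pCO2 = 10^(−1.41) × 1.03×10^4×10^-6 = 4.007×10^-4 mol/kg
α₀ = 1/(1 + K1/[H⁺] + K1K2/[H⁺]²) = 1/(1 + 10^+1.66 + 10^+0.11) = 0.02083
DIC = [CO2*]/α₀ = 4.007×10^-4 / 0.02083 = 19.2 mmol/kg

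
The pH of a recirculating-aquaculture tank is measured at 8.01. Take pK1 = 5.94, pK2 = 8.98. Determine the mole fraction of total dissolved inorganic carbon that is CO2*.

α₀ = 1 / (1 + K1/[H⁺] + K1K2/[H⁺]²) = 1 / (1 + 10^+2.07 + 10^+1.10)
   = 1 / (1 + 117.49 + 12.589) = 1/131.08 = 0.007629

α₀ = 0.00763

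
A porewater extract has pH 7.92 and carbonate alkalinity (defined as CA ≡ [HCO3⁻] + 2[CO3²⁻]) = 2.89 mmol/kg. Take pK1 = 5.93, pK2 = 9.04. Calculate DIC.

CA = [HCO3⁻] + 2[CO3²⁻] = (α₁ + 2α₂)·DIC
At pH 7.92: [H⁺]/K1 = 10^-1.99 = 0.010233, K2/[H⁺] = 10^-1.12 = 0.075858
α₁ = 1/(1 + 0.010233 + 0.075858) = 1/1.0861 = 0.9207; α₂ = α₁·K2/[H⁺] = 0.06984
α₁ + 2α₂ = 1.0604
DIC = CA / (α₁ + 2α₂) = 2.89 / 1.0604 = 2.73 mmol/kg

DIC = 2.73 mmol/kg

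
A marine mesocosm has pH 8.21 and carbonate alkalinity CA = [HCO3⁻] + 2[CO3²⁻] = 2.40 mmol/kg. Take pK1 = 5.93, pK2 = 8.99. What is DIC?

DIC = 2.11 mmol/kg

CA = [HCO3⁻] + 2[CO3²⁻] = (α₁ + 2α₂)·DIC
At pH 8.21: [H⁺]/K1 = 10^-2.28 = 0.0052481, K2/[H⁺] = 10^-0.78 = 0.16596
α₁ = 1/(1 + 0.0052481 + 0.16596) = 1/1.1712 = 0.8538; α₂ = α₁·K2/[H⁺] = 0.1417
α₁ + 2α₂ = 1.1372
DIC = CA / (α₁ + 2α₂) = 2.40 / 1.1372 = 2.11 mmol/kg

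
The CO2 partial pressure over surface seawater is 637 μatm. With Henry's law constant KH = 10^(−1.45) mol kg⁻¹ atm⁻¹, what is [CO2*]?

[CO2*] = 22.6 μmol/kg

KH = 10^(−1.45) = 3.548×10^-2 mol kg⁻¹ atm⁻¹
[CO2*] = KH · pCO2 = 3.548×10^-2 × 637×10^-6 atm = 2.26×10^-5 mol/kg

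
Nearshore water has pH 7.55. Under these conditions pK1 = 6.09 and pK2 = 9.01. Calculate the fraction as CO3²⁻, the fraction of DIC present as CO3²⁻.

α₂ = 1 / (1 + [H⁺]/K2 + [H⁺]²/(K1K2)) = 1 / (1 + 10^+1.46 + 10^+0.00)
   = 1 / (1 + 28.840 + 1.0000) = 1/30.840 = 0.03243

α₂ = 0.0324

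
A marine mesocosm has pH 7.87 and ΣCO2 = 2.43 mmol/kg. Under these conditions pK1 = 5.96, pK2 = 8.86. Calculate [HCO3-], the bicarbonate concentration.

α₁ = 1 / (1 + [H⁺]/K1 + K2/[H⁺]) = 1 / (1 + 10^-1.91 + 10^-0.99)
   = 1 / (1 + 0.012303 + 0.10233) = 1/1.1146 = 0.8972
[HCO3⁻] = α₁ × DIC = 0.8972 × 2.43 = 2.18 mmol/kg

[HCO3⁻] = 2.18 mmol/kg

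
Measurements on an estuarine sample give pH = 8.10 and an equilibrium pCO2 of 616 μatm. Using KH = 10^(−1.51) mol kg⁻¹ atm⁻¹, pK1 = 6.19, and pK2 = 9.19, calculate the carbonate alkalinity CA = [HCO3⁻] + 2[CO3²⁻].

[CO2*] = KH · pCO2 = 10^(−1.51) × 616×10^-6 = 1.904×10^-5 mol/kg
α₀ = 1/(1 + K1/[H⁺] + K1K2/[H⁺]²) = 1/(1 + 10^+1.91 + 10^+0.82) = 0.01125
DIC = [CO2*]/α₀ = 1.904×10^-5 / 0.01125 = 1.692 mmol/kg
CA = (α₁ + 2α₂)·DIC = (0.9144 + 2×0.07433) × 1.692 = 1.80 mmol/kg

CA = 1.80 mmol/kg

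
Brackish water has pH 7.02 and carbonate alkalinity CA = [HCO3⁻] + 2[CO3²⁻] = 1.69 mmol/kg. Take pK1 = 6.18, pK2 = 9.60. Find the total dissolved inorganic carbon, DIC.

DIC = 1.93 mmol/kg

CA = [HCO3⁻] + 2[CO3²⁻] = (α₁ + 2α₂)·DIC
At pH 7.02: [H⁺]/K1 = 10^-0.84 = 0.14454, K2/[H⁺] = 10^-2.58 = 0.0026303
α₁ = 1/(1 + 0.14454 + 0.0026303) = 1/1.1472 = 0.8717; α₂ = α₁·K2/[H⁺] = 0.002293
α₁ + 2α₂ = 0.8763
DIC = CA / (α₁ + 2α₂) = 1.69 / 0.8763 = 1.93 mmol/kg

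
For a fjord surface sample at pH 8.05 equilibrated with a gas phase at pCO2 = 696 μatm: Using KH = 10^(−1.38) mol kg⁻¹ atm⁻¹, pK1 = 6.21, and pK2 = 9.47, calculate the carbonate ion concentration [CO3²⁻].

[CO2*] = KH · pCO2 = 10^(−1.38) × 696×10^-6 = 2.901×10^-5 mol/kg
α₀ = 1/(1 + K1/[H⁺] + K1K2/[H⁺]²) = 1/(1 + 10^+1.84 + 10^+0.42) = 0.01373
DIC = [CO2*]/α₀ = 2.901×10^-5 / 0.01373 = 2.113 mmol/kg
[CO3²⁻] = α₂·DIC; α₂ = 0.03612, so [CO3²⁻] = 0.03612 × 2.113 = 0.0763 mmol/kg

[CO3²⁻] = 0.0763 mmol/kg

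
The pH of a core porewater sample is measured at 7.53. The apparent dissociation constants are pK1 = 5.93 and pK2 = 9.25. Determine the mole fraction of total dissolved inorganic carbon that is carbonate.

α₂ = 1 / (1 + [H⁺]/K2 + [H⁺]²/(K1K2)) = 1 / (1 + 10^+1.72 + 10^+0.12)
   = 1 / (1 + 52.481 + 1.3183) = 1/54.799 = 0.01825

α₂ = 0.0182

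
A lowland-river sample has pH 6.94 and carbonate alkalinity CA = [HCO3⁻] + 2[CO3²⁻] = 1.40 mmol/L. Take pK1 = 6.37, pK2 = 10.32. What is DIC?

CA = [HCO3⁻] + 2[CO3²⁻] = (α₁ + 2α₂)·DIC
At pH 6.94: [H⁺]/K1 = 10^-0.57 = 0.26915, K2/[H⁺] = 10^-3.38 = 0.00041687
α₁ = 1/(1 + 0.26915 + 0.00041687) = 1/1.2696 = 0.7877; α₂ = α₁·K2/[H⁺] = 0.0003284
α₁ + 2α₂ = 0.7883
DIC = CA / (α₁ + 2α₂) = 1.40 / 0.7883 = 1.78 mmol/L

DIC = 1.78 mmol/L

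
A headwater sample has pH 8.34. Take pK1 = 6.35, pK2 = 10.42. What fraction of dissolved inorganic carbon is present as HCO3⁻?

α₁ = 1 / (1 + [H⁺]/K1 + K2/[H⁺]) = 1 / (1 + 10^-1.99 + 10^-2.08)
   = 1 / (1 + 0.010233 + 0.0083176) = 1/1.0186 = 0.9818

α₁ = 0.982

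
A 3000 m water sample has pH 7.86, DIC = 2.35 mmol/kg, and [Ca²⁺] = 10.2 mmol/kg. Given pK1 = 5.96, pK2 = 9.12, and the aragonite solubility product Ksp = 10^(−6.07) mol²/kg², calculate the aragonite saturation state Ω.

Ω = 1.45

α₂ = 1 / (1 + [H⁺]/K2 + [H⁺]²/(K1K2)) = 1 / (1 + 10^+1.26 + 10^-0.64)
   = 1 / (1 + 18.197 + 0.22909) = 1/19.426 = 0.05148
[CO3²⁻] = α₂ × DIC = 0.05148 × 2.35 = 0.1210 mmol/kg
Ksp = 10^(−6.07) = 8.511×10^-7
Ω = [Ca²⁺][CO3²⁻]/Ksp = (10.2×10^-3)(1.210×10^-4) / 8.511×10^-7 = 1.45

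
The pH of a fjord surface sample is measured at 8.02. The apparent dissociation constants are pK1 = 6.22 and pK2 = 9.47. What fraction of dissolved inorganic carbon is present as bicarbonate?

α₁ = 1 / (1 + [H⁺]/K1 + K2/[H⁺]) = 1 / (1 + 10^-1.80 + 10^-1.45)
   = 1 / (1 + 0.015849 + 0.035481) = 1/1.0513 = 0.9512

α₁ = 0.951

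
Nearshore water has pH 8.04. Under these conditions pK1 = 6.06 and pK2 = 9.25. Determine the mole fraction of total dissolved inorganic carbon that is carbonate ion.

α₂ = 1 / (1 + [H⁺]/K2 + [H⁺]²/(K1K2)) = 1 / (1 + 10^+1.21 + 10^-0.77)
   = 1 / (1 + 16.218 + 0.16982) = 1/17.388 = 0.05751

α₂ = 0.0575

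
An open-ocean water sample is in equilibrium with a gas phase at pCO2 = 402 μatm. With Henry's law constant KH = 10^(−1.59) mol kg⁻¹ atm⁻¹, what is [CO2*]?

KH = 10^(−1.59) = 2.570×10^-2 mol kg⁻¹ atm⁻¹
[CO2*] = KH · pCO2 = 2.570×10^-2 × 402×10^-6 atm = 1.03×10^-5 mol/kg

[CO2*] = 10.3 μmol/kg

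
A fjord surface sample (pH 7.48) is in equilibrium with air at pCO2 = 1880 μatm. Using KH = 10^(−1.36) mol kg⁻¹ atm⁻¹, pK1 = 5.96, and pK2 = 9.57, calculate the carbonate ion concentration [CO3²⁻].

[CO3²⁻] = 0.0221 mmol/kg

[CO2*] = KH · pCO2 = 10^(−1.36) × 1880×10^-6 = 8.206×10^-5 mol/kg
α₀ = 1/(1 + K1/[H⁺] + K1K2/[H⁺]²) = 1/(1 + 10^+1.52 + 10^-0.57) = 0.02908
DIC = [CO2*]/α₀ = 8.206×10^-5 / 0.02908 = 2.822 mmol/kg
[CO3²⁻] = α₂·DIC; α₂ = 0.007828, so [CO3²⁻] = 0.007828 × 2.822 = 0.0221 mmol/kg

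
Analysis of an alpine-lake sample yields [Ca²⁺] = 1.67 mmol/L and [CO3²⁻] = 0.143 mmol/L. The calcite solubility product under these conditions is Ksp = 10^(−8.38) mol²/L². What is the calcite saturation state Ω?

Ksp = 10^(−8.38) = 4.169×10^-9
Ω = [Ca²⁺][CO3²⁻]/Ksp = (1.67×10^-3)(0.143×10^-3) / 4.169×10^-9 = 57.3

Ω = 57.3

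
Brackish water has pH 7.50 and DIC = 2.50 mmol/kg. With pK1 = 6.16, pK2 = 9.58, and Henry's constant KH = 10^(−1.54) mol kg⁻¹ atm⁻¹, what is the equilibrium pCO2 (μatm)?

pCO2 = 3760 μatm

α₀ = 1 / (1 + K1/[H⁺] + K1K2/[H⁺]²) = 1 / (1 + 10^+1.34 + 10^-0.74)
   = 1 / (1 + 21.878 + 0.18197) = 1/23.060 = 0.04337
[CO2*] = α₀ × DIC = 0.04337 × 2.50 = 0.1084 mmol/kg
pCO2 = [CO2*]/KH = 1.084×10^-4 / 2.884×10^-2 = 3760 μatm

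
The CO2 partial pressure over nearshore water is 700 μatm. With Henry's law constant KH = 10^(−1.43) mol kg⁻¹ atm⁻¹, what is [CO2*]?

KH = 10^(−1.43) = 3.715×10^-2 mol kg⁻¹ atm⁻¹
[CO2*] = KH · pCO2 = 3.715×10^-2 × 700×10^-6 atm = 2.60×10^-5 mol/kg

[CO2*] = 26.0 μmol/kg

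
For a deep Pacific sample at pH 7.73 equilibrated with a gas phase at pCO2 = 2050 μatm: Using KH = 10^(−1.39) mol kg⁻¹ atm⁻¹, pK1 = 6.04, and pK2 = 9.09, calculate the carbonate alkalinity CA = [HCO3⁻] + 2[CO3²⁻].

[CO2*] = KH · pCO2 = 10^(−1.39) × 2050×10^-6 = 8.351×10^-5 mol/kg
α₀ = 1/(1 + K1/[H⁺] + K1K2/[H⁺]²) = 1/(1 + 10^+1.69 + 10^+0.33) = 0.01919
DIC = [CO2*]/α₀ = 8.351×10^-5 / 0.01919 = 4.352 mmol/kg
CA = (α₁ + 2α₂)·DIC = (0.9398 + 2×0.04102) × 4.352 = 4.45 mmol/kg

CA = 4.45 mmol/kg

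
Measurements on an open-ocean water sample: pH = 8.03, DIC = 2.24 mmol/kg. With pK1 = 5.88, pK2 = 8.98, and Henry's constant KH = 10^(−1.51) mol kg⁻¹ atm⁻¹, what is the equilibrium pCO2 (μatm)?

α₀ = 1 / (1 + K1/[H⁺] + K1K2/[H⁺]²) = 1 / (1 + 10^+2.15 + 10^+1.20)
   = 1 / (1 + 141.25 + 15.849) = 1/158.10 = 0.006325
[CO2*] = α₀ × DIC = 0.006325 × 2.24 = 0.01417 mmol/kg = 14.17 μmol/kg
pCO2 = [CO2*]/KH = 1.417×10^-5 / 3.090×10^-2 = 458 μatm

pCO2 = 458 μatm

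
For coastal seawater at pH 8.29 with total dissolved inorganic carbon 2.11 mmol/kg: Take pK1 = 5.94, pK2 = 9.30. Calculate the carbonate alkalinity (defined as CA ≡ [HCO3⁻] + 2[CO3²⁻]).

CA = [HCO3⁻] + 2[CO3²⁻] = (α₁ + 2α₂)·DIC
At pH 8.29: [H⁺]/K1 = 10^-2.35 = 0.0044668, K2/[H⁺] = 10^-1.01 = 0.097724
α₁ = 1/(1 + 0.0044668 + 0.097724) = 1/1.1022 = 0.9073; α₂ = α₁·K2/[H⁺] = 0.08866
α₁ + 2α₂ = 1.0846
CA = 1.0846 × 2.11 = 2.29 mmol/kg

CA = 2.29 mmol/kg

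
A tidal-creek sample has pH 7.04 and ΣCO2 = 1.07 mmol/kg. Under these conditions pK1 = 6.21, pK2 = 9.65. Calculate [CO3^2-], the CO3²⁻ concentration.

[CO3²⁻] = 2.28 μmol/kg

α₂ = 1 / (1 + [H⁺]/K2 + [H⁺]²/(K1K2)) = 1 / (1 + 10^+2.61 + 10^+1.78)
   = 1 / (1 + 407.38 + 60.256) = 1/468.64 = 0.002134
[CO3²⁻] = α₂ × DIC = 0.002134 × 1.07 = 0.00228 mmol/kg = 2.28 μmol/kg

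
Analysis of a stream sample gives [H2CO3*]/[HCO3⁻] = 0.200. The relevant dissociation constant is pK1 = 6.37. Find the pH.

pH = 7.07

From K1 = [H⁺][HCO3⁻]/[H2CO3*]:  pH = pK1 − log₁₀([H2CO3*]/[HCO3⁻])
log₁₀(0.200) = -0.699
pH = 6.37 − (-0.699) = 7.07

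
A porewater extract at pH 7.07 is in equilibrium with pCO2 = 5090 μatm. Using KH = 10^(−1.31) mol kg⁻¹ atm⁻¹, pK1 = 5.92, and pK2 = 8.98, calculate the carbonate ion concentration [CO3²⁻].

[CO3²⁻] = 0.0433 mmol/kg

[CO2*] = KH · pCO2 = 10^(−1.31) × 5090×10^-6 = 2.493×10^-4 mol/kg
α₀ = 1/(1 + K1/[H⁺] + K1K2/[H⁺]²) = 1/(1 + 10^+1.15 + 10^-0.76) = 0.06536
DIC = [CO2*]/α₀ = 2.493×10^-4 / 0.06536 = 3.814 mmol/kg
[CO3²⁻] = α₂·DIC; α₂ = 0.01136, so [CO3²⁻] = 0.01136 × 3.814 = 0.0433 mmol/kg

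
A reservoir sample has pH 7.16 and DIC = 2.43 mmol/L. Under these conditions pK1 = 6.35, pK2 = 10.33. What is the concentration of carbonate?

α₂ = 1 / (1 + [H⁺]/K2 + [H⁺]²/(K1K2)) = 1 / (1 + 10^+3.17 + 10^+2.36)
   = 1 / (1 + 1479.1 + 229.09) = 1/1709.2 = 0.0005851
[CO3²⁻] = α₂ × DIC = 0.0005851 × 2.43 = 0.00142 mmol/L = 1.42 μmol/L

[CO3²⁻] = 1.42 μmol/L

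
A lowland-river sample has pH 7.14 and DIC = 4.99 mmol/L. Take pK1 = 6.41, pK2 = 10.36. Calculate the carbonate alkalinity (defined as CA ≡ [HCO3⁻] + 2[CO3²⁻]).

CA = 4.21 mmol/L

CA = [HCO3⁻] + 2[CO3²⁻] = (α₁ + 2α₂)·DIC
At pH 7.14: [H⁺]/K1 = 10^-0.73 = 0.18621, K2/[H⁺] = 10^-3.22 = 0.00060256
α₁ = 1/(1 + 0.18621 + 0.00060256) = 1/1.1868 = 0.8426; α₂ = α₁·K2/[H⁺] = 0.0005077
α₁ + 2α₂ = 0.8436
CA = 0.8436 × 4.99 = 4.21 mmol/L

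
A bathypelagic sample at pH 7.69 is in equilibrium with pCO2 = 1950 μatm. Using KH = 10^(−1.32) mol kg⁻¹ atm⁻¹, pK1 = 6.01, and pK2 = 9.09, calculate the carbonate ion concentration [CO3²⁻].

[CO3²⁻] = 0.178 mmol/kg

[CO2*] = KH · pCO2 = 10^(−1.32) × 1950×10^-6 = 9.333×10^-5 mol/kg
α₀ = 1/(1 + K1/[H⁺] + K1K2/[H⁺]²) = 1/(1 + 10^+1.68 + 10^+0.28) = 0.01970
DIC = [CO2*]/α₀ = 9.333×10^-5 / 0.01970 = 4.738 mmol/kg
[CO3²⁻] = α₂·DIC; α₂ = 0.03753, so [CO3²⁻] = 0.03753 × 4.738 = 0.178 mmol/kg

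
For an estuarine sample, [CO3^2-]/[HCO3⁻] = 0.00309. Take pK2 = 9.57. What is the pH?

pH = 7.06

From K2 = [H⁺][CO3^2-]/[HCO3⁻]:  pH = pK2 + log₁₀([CO3^2-]/[HCO3⁻])
log₁₀(0.00309) = -2.510
pH = 9.57 + (-2.510) = 7.06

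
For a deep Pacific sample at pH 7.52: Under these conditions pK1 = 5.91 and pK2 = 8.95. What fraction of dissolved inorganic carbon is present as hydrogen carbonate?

α₁ = 1 / (1 + [H⁺]/K1 + K2/[H⁺]) = 1 / (1 + 10^-1.61 + 10^-1.43)
   = 1 / (1 + 0.024547 + 0.037154) = 1/1.0617 = 0.9419

α₁ = 0.942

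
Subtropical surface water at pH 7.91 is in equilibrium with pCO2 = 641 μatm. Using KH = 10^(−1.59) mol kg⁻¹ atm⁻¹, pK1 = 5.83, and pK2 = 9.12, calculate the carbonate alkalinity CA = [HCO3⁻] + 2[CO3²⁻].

CA = 2.23 mmol/kg

[CO2*] = KH · pCO2 = 10^(−1.59) × 641×10^-6 = 1.648×10^-5 mol/kg
α₀ = 1/(1 + K1/[H⁺] + K1K2/[H⁺]²) = 1/(1 + 10^+2.08 + 10^+0.87) = 0.007774
DIC = [CO2*]/α₀ = 1.648×10^-5 / 0.007774 = 2.119 mmol/kg
CA = (α₁ + 2α₂)·DIC = (0.9346 + 2×0.05763) × 2.119 = 2.23 mmol/kg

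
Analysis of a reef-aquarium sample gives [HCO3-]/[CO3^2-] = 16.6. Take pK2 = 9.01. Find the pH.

pH = 7.79

From K2 = [H⁺][CO3^2-]/[HCO3-]:  pH = pK2 − log₁₀([HCO3-]/[CO3^2-])
log₁₀(16.6) = +1.220
pH = 9.01 − (+1.220) = 7.79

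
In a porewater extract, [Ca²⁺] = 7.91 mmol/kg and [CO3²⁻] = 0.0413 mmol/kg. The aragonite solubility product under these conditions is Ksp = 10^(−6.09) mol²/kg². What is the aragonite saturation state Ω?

Ω = 0.402

Ksp = 10^(−6.09) = 8.128×10^-7
Ω = [Ca²⁺][CO3²⁻]/Ksp = (7.91×10^-3)(0.0413×10^-3) / 8.128×10^-7 = 0.402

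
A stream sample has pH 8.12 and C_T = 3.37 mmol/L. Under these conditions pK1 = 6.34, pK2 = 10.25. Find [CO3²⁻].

α₂ = 1 / (1 + [H⁺]/K2 + [H⁺]²/(K1K2)) = 1 / (1 + 10^+2.13 + 10^+0.35)
   = 1 / (1 + 134.90 + 2.2387) = 1/138.14 = 0.007239
[CO3²⁻] = α₂ × DIC = 0.007239 × 3.37 = 0.0244 mmol/L

[CO3²⁻] = 0.0244 mmol/L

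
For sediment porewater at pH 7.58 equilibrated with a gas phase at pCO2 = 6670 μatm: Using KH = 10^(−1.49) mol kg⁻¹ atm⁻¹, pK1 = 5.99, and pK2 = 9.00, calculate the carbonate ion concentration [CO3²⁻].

[CO3²⁻] = 0.319 mmol/kg

[CO2*] = KH · pCO2 = 10^(−1.49) × 6670×10^-6 = 2.158×10^-4 mol/kg
α₀ = 1/(1 + K1/[H⁺] + K1K2/[H⁺]²) = 1/(1 + 10^+1.59 + 10^+0.17) = 0.02416
DIC = [CO2*]/α₀ = 2.158×10^-4 / 0.02416 = 8.932 mmol/kg
[CO3²⁻] = α₂·DIC; α₂ = 0.03574, so [CO3²⁻] = 0.03574 × 8.932 = 0.319 mmol/kg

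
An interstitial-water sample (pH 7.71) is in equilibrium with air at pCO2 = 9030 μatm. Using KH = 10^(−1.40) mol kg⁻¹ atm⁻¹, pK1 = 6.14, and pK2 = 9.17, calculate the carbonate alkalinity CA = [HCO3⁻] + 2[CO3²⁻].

[CO2*] = KH · pCO2 = 10^(−1.40) × 9030×10^-6 = 3.595×10^-4 mol/kg
α₀ = 1/(1 + K1/[H⁺] + K1K2/[H⁺]²) = 1/(1 + 10^+1.57 + 10^+0.11) = 0.02535
DIC = [CO2*]/α₀ = 3.595×10^-4 / 0.02535 = 14.18 mmol/kg
CA = (α₁ + 2α₂)·DIC = (0.9420 + 2×0.03266) × 14.18 = 14.3 mmol/kg

CA = 14.3 mmol/kg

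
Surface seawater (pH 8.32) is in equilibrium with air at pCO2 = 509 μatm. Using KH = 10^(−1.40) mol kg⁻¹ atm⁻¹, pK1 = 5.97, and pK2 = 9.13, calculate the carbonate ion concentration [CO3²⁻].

[CO2*] = KH · pCO2 = 10^(−1.40) × 509×10^-6 = 2.026×10^-5 mol/kg
α₀ = 1/(1 + K1/[H⁺] + K1K2/[H⁺]²) = 1/(1 + 10^+2.35 + 10^+1.54) = 0.003853
DIC = [CO2*]/α₀ = 2.026×10^-5 / 0.003853 = 5.259 mmol/kg
[CO3²⁻] = α₂·DIC; α₂ = 0.1336, so [CO3²⁻] = 0.1336 × 5.259 = 0.703 mmol/kg

[CO3²⁻] = 0.703 mmol/kg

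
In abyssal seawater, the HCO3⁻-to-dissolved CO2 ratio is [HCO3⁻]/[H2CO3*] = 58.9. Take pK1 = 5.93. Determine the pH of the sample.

From K1 = [H⁺][HCO3⁻]/[H2CO3*]:  pH = pK1 + log₁₀([HCO3⁻]/[H2CO3*])
log₁₀(58.9) = +1.770
pH = 5.93 + (+1.770) = 7.70

pH = 7.70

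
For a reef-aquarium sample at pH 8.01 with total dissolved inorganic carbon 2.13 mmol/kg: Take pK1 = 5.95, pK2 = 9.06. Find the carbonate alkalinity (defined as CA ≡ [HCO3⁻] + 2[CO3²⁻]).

CA = [HCO3⁻] + 2[CO3²⁻] = (α₁ + 2α₂)·DIC
At pH 8.01: [H⁺]/K1 = 10^-2.06 = 0.0087096, K2/[H⁺] = 10^-1.05 = 0.089125
α₁ = 1/(1 + 0.0087096 + 0.089125) = 1/1.0978 = 0.9109; α₂ = α₁·K2/[H⁺] = 0.08118
α₁ + 2α₂ = 1.0732
CA = 1.0732 × 2.13 = 2.29 mmol/kg

CA = 2.29 mmol/kg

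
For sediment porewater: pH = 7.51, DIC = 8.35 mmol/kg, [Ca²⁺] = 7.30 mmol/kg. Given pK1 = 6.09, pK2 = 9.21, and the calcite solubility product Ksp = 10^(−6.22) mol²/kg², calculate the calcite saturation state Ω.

Ω = 1.91

α₂ = 1 / (1 + [H⁺]/K2 + [H⁺]²/(K1K2)) = 1 / (1 + 10^+1.70 + 10^+0.28)
   = 1 / (1 + 50.119 + 1.9055) = 1/53.024 = 0.01886
[CO3²⁻] = α₂ × DIC = 0.01886 × 8.35 = 0.1575 mmol/kg
Ksp = 10^(−6.22) = 6.026×10^-7
Ω = [Ca²⁺][CO3²⁻]/Ksp = (7.30×10^-3)(1.575×10^-4) / 6.026×10^-7 = 1.91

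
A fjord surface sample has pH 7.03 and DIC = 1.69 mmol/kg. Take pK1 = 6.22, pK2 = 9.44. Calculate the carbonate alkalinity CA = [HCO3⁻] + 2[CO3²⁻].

CA = 1.47 mmol/kg

CA = [HCO3⁻] + 2[CO3²⁻] = (α₁ + 2α₂)·DIC
At pH 7.03: [H⁺]/K1 = 10^-0.81 = 0.15488, K2/[H⁺] = 10^-2.41 = 0.0038905
α₁ = 1/(1 + 0.15488 + 0.0038905) = 1/1.1588 = 0.8630; α₂ = α₁·K2/[H⁺] = 0.003357
α₁ + 2α₂ = 0.8697
CA = 0.8697 × 1.69 = 1.47 mmol/kg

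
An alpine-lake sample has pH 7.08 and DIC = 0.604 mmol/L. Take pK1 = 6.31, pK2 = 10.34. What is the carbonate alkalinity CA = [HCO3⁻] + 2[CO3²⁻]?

CA = 0.517 mmol/L

CA = [HCO3⁻] + 2[CO3²⁻] = (α₁ + 2α₂)·DIC
At pH 7.08: [H⁺]/K1 = 10^-0.77 = 0.16982, K2/[H⁺] = 10^-3.26 = 0.00054954
α₁ = 1/(1 + 0.16982 + 0.00054954) = 1/1.1704 = 0.8544; α₂ = α₁·K2/[H⁺] = 0.0004695
α₁ + 2α₂ = 0.8554
CA = 0.8554 × 0.604 = 0.517 mmol/L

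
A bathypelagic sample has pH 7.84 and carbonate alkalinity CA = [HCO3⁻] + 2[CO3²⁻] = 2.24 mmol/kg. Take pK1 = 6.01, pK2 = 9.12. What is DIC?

DIC = 2.16 mmol/kg

CA = [HCO3⁻] + 2[CO3²⁻] = (α₁ + 2α₂)·DIC
At pH 7.84: [H⁺]/K1 = 10^-1.83 = 0.014791, K2/[H⁺] = 10^-1.28 = 0.052481
α₁ = 1/(1 + 0.014791 + 0.052481) = 1/1.0673 = 0.9370; α₂ = α₁·K2/[H⁺] = 0.04917
α₁ + 2α₂ = 1.0353
DIC = CA / (α₁ + 2α₂) = 2.24 / 1.0353 = 2.16 mmol/kg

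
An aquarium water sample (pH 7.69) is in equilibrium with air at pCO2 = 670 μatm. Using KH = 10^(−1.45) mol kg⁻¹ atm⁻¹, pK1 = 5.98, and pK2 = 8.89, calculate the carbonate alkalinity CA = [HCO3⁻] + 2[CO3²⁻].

[CO2*] = KH · pCO2 = 10^(−1.45) × 670×10^-6 = 2.377×10^-5 mol/kg
α₀ = 1/(1 + K1/[H⁺] + K1K2/[H⁺]²) = 1/(1 + 10^+1.71 + 10^+0.51) = 0.01801
DIC = [CO2*]/α₀ = 2.377×10^-5 / 0.01801 = 1.320 mmol/kg
CA = (α₁ + 2α₂)·DIC = (0.9237 + 2×0.05828) × 1.320 = 1.37 mmol/kg

CA = 1.37 mmol/kg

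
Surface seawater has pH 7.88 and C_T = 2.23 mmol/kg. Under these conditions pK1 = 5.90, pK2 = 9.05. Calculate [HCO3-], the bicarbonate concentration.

α₁ = 1 / (1 + [H⁺]/K1 + K2/[H⁺]) = 1 / (1 + 10^-1.98 + 10^-1.17)
   = 1 / (1 + 0.010471 + 0.067608) = 1/1.0781 = 0.9276
[HCO3⁻] = α₁ × DIC = 0.9276 × 2.23 = 2.07 mmol/kg

[HCO3⁻] = 2.07 mmol/kg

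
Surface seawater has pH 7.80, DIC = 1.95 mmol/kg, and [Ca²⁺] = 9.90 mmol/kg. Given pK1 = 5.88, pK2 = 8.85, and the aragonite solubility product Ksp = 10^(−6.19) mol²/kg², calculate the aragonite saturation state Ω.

α₂ = 1 / (1 + [H⁺]/K2 + [H⁺]²/(K1K2)) = 1 / (1 + 10^+1.05 + 10^-0.87)
   = 1 / (1 + 11.220 + 0.13490) = 1/12.355 = 0.08094
[CO3²⁻] = α₂ × DIC = 0.08094 × 1.95 = 0.1578 mmol/kg
Ksp = 10^(−6.19) = 6.457×10^-7
Ω = [Ca²⁺][CO3²⁻]/Ksp = (9.90×10^-3)(1.578×10^-4) / 6.457×10^-7 = 2.42

Ω = 2.42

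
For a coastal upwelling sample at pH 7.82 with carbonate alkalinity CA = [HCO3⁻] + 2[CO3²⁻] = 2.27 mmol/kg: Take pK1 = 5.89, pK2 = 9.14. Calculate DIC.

DIC = 2.20 mmol/kg

CA = [HCO3⁻] + 2[CO3²⁻] = (α₁ + 2α₂)·DIC
At pH 7.82: [H⁺]/K1 = 10^-1.93 = 0.011749, K2/[H⁺] = 10^-1.32 = 0.047863
α₁ = 1/(1 + 0.011749 + 0.047863) = 1/1.0596 = 0.9437; α₂ = α₁·K2/[H⁺] = 0.04517
α₁ + 2α₂ = 1.0341
DIC = CA / (α₁ + 2α₂) = 2.27 / 1.0341 = 2.20 mmol/kg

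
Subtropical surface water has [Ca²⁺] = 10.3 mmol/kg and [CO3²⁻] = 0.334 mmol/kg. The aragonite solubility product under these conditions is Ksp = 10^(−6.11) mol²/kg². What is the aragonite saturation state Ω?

Ksp = 10^(−6.11) = 7.762×10^-7
Ω = [Ca²⁺][CO3²⁻]/Ksp = (10.3×10^-3)(0.334×10^-3) / 7.762×10^-7 = 4.43

Ω = 4.43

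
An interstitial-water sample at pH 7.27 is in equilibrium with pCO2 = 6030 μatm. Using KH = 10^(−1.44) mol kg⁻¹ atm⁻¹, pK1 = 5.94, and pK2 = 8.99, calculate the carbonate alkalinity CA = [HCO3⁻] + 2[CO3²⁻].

CA = 4.86 mmol/kg

[CO2*] = KH · pCO2 = 10^(−1.44) × 6030×10^-6 = 2.189×10^-4 mol/kg
α₀ = 1/(1 + K1/[H⁺] + K1K2/[H⁺]²) = 1/(1 + 10^+1.33 + 10^-0.39) = 0.04388
DIC = [CO2*]/α₀ = 2.189×10^-4 / 0.04388 = 4.989 mmol/kg
CA = (α₁ + 2α₂)·DIC = (0.9382 + 2×0.01788) × 4.989 = 4.86 mmol/kg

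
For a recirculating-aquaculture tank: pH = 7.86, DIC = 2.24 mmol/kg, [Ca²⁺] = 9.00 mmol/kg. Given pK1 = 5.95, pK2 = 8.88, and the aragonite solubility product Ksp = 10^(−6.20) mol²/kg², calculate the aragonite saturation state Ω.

α₂ = 1 / (1 + [H⁺]/K2 + [H⁺]²/(K1K2)) = 1 / (1 + 10^+1.02 + 10^-0.89)
   = 1 / (1 + 10.471 + 0.12882) = 1/11.600 = 0.08621
[CO3²⁻] = α₂ × DIC = 0.08621 × 2.24 = 0.1931 mmol/kg
Ksp = 10^(−6.20) = 6.310×10^-7
Ω = [Ca²⁺][CO3²⁻]/Ksp = (9.00×10^-3)(1.931×10^-4) / 6.310×10^-7 = 2.75

Ω = 2.75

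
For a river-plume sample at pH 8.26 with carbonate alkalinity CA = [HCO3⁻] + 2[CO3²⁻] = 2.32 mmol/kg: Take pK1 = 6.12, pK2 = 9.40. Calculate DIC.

DIC = 2.19 mmol/kg

CA = [HCO3⁻] + 2[CO3²⁻] = (α₁ + 2α₂)·DIC
At pH 8.26: [H⁺]/K1 = 10^-2.14 = 0.0072444, K2/[H⁺] = 10^-1.14 = 0.072444
α₁ = 1/(1 + 0.0072444 + 0.072444) = 1/1.0797 = 0.9262; α₂ = α₁·K2/[H⁺] = 0.06710
α₁ + 2α₂ = 1.0604
DIC = CA / (α₁ + 2α₂) = 2.32 / 1.0604 = 2.19 mmol/kg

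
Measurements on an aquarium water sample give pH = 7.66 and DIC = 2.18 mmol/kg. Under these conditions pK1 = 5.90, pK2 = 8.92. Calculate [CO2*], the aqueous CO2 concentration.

[CO2*] = 0.0353 mmol/kg

α₀ = 1 / (1 + K1/[H⁺] + K1K2/[H⁺]²) = 1 / (1 + 10^+1.76 + 10^+0.50)
   = 1 / (1 + 57.544 + 3.1623) = 1/61.706 = 0.01621
[CO2*] = α₀ × DIC = 0.01621 × 2.18 = 0.0353 mmol/kg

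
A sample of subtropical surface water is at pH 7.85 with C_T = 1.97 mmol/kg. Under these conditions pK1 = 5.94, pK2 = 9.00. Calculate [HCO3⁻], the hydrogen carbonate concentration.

[HCO3⁻] = 1.82 mmol/kg

α₁ = 1 / (1 + [H⁺]/K1 + K2/[H⁺]) = 1 / (1 + 10^-1.91 + 10^-1.15)
   = 1 / (1 + 0.012303 + 0.070795) = 1/1.0831 = 0.9233
[HCO3⁻] = α₁ × DIC = 0.9233 × 1.97 = 1.82 mmol/kg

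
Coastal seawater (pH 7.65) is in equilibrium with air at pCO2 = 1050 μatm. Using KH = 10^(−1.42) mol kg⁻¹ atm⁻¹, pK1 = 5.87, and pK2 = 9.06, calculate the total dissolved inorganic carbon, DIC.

[CO2*] = KH · pCO2 = 10^(−1.42) × 1050×10^-6 = 3.992×10^-5 mol/kg
α₀ = 1/(1 + K1/[H⁺] + K1K2/[H⁺]²) = 1/(1 + 10^+1.78 + 10^+0.37) = 0.01572
DIC = [CO2*]/α₀ = 3.992×10^-5 / 0.01572 = 2.54 mmol/kg

DIC = 2.54 mmol/kg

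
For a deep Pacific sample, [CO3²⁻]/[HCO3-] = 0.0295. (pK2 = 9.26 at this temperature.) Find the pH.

From K2 = [H⁺][CO3²⁻]/[HCO3-]:  pH = pK2 + log₁₀([CO3²⁻]/[HCO3-])
log₁₀(0.0295) = -1.530
pH = 9.26 + (-1.530) = 7.73

pH = 7.73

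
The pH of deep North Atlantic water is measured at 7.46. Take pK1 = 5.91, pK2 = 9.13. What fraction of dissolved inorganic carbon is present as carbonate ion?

α₂ = 1 / (1 + [H⁺]/K2 + [H⁺]²/(K1K2)) = 1 / (1 + 10^+1.67 + 10^+0.12)
   = 1 / (1 + 46.774 + 1.3183) = 1/49.092 = 0.02037

α₂ = 0.0204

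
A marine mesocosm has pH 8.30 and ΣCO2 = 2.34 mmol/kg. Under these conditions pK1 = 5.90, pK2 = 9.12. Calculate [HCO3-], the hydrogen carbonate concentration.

α₁ = 1 / (1 + [H⁺]/K1 + K2/[H⁺]) = 1 / (1 + 10^-2.40 + 10^-0.82)
   = 1 / (1 + 0.0039811 + 0.15136) = 1/1.1553 = 0.8655
[HCO3⁻] = α₁ × DIC = 0.8655 × 2.34 = 2.03 mmol/kg

[HCO3⁻] = 2.03 mmol/kg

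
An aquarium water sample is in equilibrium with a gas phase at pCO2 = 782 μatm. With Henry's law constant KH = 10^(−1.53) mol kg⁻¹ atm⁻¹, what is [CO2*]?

[CO2*] = 23.1 μmol/kg

KH = 10^(−1.53) = 2.951×10^-2 mol kg⁻¹ atm⁻¹
[CO2*] = KH · pCO2 = 2.951×10^-2 × 782×10^-6 atm = 2.31×10^-5 mol/kg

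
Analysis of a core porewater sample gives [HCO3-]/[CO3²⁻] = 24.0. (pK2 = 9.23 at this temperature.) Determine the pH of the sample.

pH = 7.85

From K2 = [H⁺][CO3²⁻]/[HCO3-]:  pH = pK2 − log₁₀([HCO3-]/[CO3²⁻])
log₁₀(24.0) = +1.380
pH = 9.23 − (+1.380) = 7.85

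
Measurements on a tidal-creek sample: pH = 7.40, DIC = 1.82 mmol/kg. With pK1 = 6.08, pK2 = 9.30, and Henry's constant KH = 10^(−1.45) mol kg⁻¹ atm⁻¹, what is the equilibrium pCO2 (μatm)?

α₀ = 1 / (1 + K1/[H⁺] + K1K2/[H⁺]²) = 1 / (1 + 10^+1.32 + 10^-0.58)
   = 1 / (1 + 20.893 + 0.26303) = 1/22.156 = 0.04513
[CO2*] = α₀ × DIC = 0.04513 × 1.82 = 0.08214 mmol/kg
pCO2 = [CO2*]/KH = 8.214×10^-5 / 3.548×10^-2 = 2320 μatm

pCO2 = 2320 μatm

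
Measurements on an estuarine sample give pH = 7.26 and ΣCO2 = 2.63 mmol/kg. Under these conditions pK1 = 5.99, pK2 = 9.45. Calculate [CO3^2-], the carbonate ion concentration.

[CO3²⁻] = 16.0 μmol/kg

α₂ = 1 / (1 + [H⁺]/K2 + [H⁺]²/(K1K2)) = 1 / (1 + 10^+2.19 + 10^+0.92)
   = 1 / (1 + 154.88 + 8.3176) = 1/164.20 = 0.006090
[CO3²⁻] = α₂ × DIC = 0.006090 × 2.63 = 0.0160 mmol/kg = 16.0 μmol/kg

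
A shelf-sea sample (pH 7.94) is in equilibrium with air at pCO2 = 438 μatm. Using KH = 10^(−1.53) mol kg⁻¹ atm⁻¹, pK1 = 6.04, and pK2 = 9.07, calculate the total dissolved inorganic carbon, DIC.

[CO2*] = KH · pCO2 = 10^(−1.53) × 438×10^-6 = 1.293×10^-5 mol/kg
α₀ = 1/(1 + K1/[H⁺] + K1K2/[H⁺]²) = 1/(1 + 10^+1.90 + 10^+0.77) = 0.01158
DIC = [CO2*]/α₀ = 1.293×10^-5 / 0.01158 = 1.12 mmol/kg

DIC = 1.12 mmol/kg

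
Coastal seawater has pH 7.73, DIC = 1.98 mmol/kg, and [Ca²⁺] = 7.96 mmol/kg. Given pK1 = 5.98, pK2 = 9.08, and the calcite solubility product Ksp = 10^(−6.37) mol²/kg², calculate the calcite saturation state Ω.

Ω = 1.55

α₂ = 1 / (1 + [H⁺]/K2 + [H⁺]²/(K1K2)) = 1 / (1 + 10^+1.35 + 10^-0.40)
   = 1 / (1 + 22.387 + 0.39811) = 1/23.785 = 0.04204
[CO3²⁻] = α₂ × DIC = 0.04204 × 1.98 = 0.08324 mmol/kg
Ksp = 10^(−6.37) = 4.266×10^-7
Ω = [Ca²⁺][CO3²⁻]/Ksp = (7.96×10^-3)(8.324×10^-5) / 4.266×10^-7 = 1.55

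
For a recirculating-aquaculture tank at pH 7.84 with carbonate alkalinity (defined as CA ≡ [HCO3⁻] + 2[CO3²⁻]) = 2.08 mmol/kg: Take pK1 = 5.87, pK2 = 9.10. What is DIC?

CA = [HCO3⁻] + 2[CO3²⁻] = (α₁ + 2α₂)·DIC
At pH 7.84: [H⁺]/K1 = 10^-1.97 = 0.010715, K2/[H⁺] = 10^-1.26 = 0.054954
α₁ = 1/(1 + 0.010715 + 0.054954) = 1/1.0657 = 0.9384; α₂ = α₁·K2/[H⁺] = 0.05157
α₁ + 2α₂ = 1.0415
DIC = CA / (α₁ + 2α₂) = 2.08 / 1.0415 = 2.00 mmol/kg

DIC = 2.00 mmol/kg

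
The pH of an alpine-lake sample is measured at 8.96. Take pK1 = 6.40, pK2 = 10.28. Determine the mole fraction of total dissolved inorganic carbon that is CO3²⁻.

α₂ = 1 / (1 + [H⁺]/K2 + [H⁺]²/(K1K2)) = 1 / (1 + 10^+1.32 + 10^-1.24)
   = 1 / (1 + 20.893 + 0.057544) = 1/21.951 = 0.04556

α₂ = 0.0456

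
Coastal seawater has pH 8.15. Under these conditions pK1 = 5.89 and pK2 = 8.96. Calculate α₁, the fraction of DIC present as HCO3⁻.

α₁ = 0.862

α₁ = 1 / (1 + [H⁺]/K1 + K2/[H⁺]) = 1 / (1 + 10^-2.26 + 10^-0.81)
   = 1 / (1 + 0.0054954 + 0.15488) = 1/1.1604 = 0.8618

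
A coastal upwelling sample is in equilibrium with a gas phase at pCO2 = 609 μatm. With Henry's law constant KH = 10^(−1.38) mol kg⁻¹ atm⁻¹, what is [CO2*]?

KH = 10^(−1.38) = 4.169×10^-2 mol kg⁻¹ atm⁻¹
[CO2*] = KH · pCO2 = 4.169×10^-2 × 609×10^-6 atm = 2.54×10^-5 mol/kg

[CO2*] = 25.4 μmol/kg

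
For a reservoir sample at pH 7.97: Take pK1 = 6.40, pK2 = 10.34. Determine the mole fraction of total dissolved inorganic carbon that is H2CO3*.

α₀ = 1 / (1 + K1/[H⁺] + K1K2/[H⁺]²) = 1 / (1 + 10^+1.57 + 10^-0.80)
   = 1 / (1 + 37.154 + 0.15849) = 1/38.312 = 0.02610

α₀ = 0.0261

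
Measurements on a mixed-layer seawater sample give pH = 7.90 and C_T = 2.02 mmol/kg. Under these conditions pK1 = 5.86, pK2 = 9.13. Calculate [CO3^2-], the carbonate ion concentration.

α₂ = 1 / (1 + [H⁺]/K2 + [H⁺]²/(K1K2)) = 1 / (1 + 10^+1.23 + 10^-0.81)
   = 1 / (1 + 16.982 + 0.15488) = 1/18.137 = 0.05513
[CO3²⁻] = α₂ × DIC = 0.05513 × 2.02 = 0.111 mmol/kg

[CO3²⁻] = 0.111 mmol/kg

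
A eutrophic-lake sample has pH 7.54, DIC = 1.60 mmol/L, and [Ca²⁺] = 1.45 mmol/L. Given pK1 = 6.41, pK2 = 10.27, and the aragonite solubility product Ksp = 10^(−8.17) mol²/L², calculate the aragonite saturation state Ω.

α₂ = 1 / (1 + [H⁺]/K2 + [H⁺]²/(K1K2)) = 1 / (1 + 10^+2.73 + 10^+1.60)
   = 1 / (1 + 537.03 + 39.811) = 1/577.84 = 0.001731
[CO3²⁻] = α₂ × DIC = 0.001731 × 1.60 = 0.002769 mmol/L = 2.769 μmol/L
Ksp = 10^(−8.17) = 6.761×10^-9
Ω = [Ca²⁺][CO3²⁻]/Ksp = (1.45×10^-3)(2.769×10^-6) / 6.761×10^-9 = 0.594

Ω = 0.594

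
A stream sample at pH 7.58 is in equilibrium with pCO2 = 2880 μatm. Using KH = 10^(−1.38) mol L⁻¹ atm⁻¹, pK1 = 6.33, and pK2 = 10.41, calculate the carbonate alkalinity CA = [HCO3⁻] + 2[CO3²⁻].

[CO2*] = KH · pCO2 = 10^(−1.38) × 2880×10^-6 = 1.201×10^-4 mol/L
α₀ = 1/(1 + K1/[H⁺] + K1K2/[H⁺]²) = 1/(1 + 10^+1.25 + 10^-1.58) = 0.05317
DIC = [CO2*]/α₀ = 1.201×10^-4 / 0.05317 = 2.258 mmol/L
CA = (α₁ + 2α₂)·DIC = (0.9454 + 2×0.001398) × 2.258 = 2.14 mmol/L

CA = 2.14 mmol/L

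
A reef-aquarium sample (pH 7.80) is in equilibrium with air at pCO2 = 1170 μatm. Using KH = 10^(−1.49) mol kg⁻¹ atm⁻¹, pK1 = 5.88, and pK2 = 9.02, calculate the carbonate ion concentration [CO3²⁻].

[CO3²⁻] = 0.190 mmol/kg

[CO2*] = KH · pCO2 = 10^(−1.49) × 1170×10^-6 = 3.786×10^-5 mol/kg
α₀ = 1/(1 + K1/[H⁺] + K1K2/[H⁺]²) = 1/(1 + 10^+1.92 + 10^+0.70) = 0.01121
DIC = [CO2*]/α₀ = 3.786×10^-5 / 0.01121 = 3.377 mmol/kg
[CO3²⁻] = α₂·DIC; α₂ = 0.05619, so [CO3²⁻] = 0.05619 × 3.377 = 0.190 mmol/kg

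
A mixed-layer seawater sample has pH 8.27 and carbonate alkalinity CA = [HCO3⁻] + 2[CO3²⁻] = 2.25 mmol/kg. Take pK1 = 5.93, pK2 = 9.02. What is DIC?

CA = [HCO3⁻] + 2[CO3²⁻] = (α₁ + 2α₂)·DIC
At pH 8.27: [H⁺]/K1 = 10^-2.34 = 0.0045709, K2/[H⁺] = 10^-0.75 = 0.17783
α₁ = 1/(1 + 0.0045709 + 0.17783) = 1/1.1824 = 0.8457; α₂ = α₁·K2/[H⁺] = 0.1504
α₁ + 2α₂ = 1.1465
DIC = CA / (α₁ + 2α₂) = 2.25 / 1.1465 = 1.96 mmol/kg

DIC = 1.96 mmol/kg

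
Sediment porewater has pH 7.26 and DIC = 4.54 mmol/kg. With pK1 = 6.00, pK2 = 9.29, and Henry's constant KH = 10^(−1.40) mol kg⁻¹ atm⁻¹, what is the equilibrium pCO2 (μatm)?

α₀ = 1 / (1 + K1/[H⁺] + K1K2/[H⁺]²) = 1 / (1 + 10^+1.26 + 10^-0.77)
   = 1 / (1 + 18.197 + 0.16982) = 1/19.367 = 0.05163
[CO2*] = α₀ × DIC = 0.05163 × 4.54 = 0.2344 mmol/kg
pCO2 = [CO2*]/KH = 2.344×10^-4 / 3.981×10^-2 = 5890 μatm

pCO2 = 5890 μatm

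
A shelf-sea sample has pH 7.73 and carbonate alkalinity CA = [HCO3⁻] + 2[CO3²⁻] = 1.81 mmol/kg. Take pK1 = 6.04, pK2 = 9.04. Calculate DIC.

CA = [HCO3⁻] + 2[CO3²⁻] = (α₁ + 2α₂)·DIC
At pH 7.73: [H⁺]/K1 = 10^-1.69 = 0.020417, K2/[H⁺] = 10^-1.31 = 0.048978
α₁ = 1/(1 + 0.020417 + 0.048978) = 1/1.0694 = 0.9351; α₂ = α₁·K2/[H⁺] = 0.04580
α₁ + 2α₂ = 1.0267
DIC = CA / (α₁ + 2α₂) = 1.81 / 1.0267 = 1.76 mmol/kg

DIC = 1.76 mmol/kg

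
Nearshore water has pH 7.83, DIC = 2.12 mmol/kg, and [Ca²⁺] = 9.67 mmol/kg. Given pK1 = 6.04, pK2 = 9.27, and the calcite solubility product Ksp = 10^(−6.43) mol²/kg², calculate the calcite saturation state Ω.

Ω = 1.90

α₂ = 1 / (1 + [H⁺]/K2 + [H⁺]²/(K1K2)) = 1 / (1 + 10^+1.44 + 10^-0.35)
   = 1 / (1 + 27.542 + 0.44668) = 1/28.989 = 0.03450
[CO3²⁻] = α₂ × DIC = 0.03450 × 2.12 = 0.07313 mmol/kg
Ksp = 10^(−6.43) = 3.715×10^-7
Ω = [Ca²⁺][CO3²⁻]/Ksp = (9.67×10^-3)(7.313×10^-5) / 3.715×10^-7 = 1.90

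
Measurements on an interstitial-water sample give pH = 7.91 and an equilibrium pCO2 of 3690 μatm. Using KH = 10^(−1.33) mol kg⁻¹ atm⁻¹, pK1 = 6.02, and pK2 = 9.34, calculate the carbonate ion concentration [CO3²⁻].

[CO3²⁻] = 0.498 mmol/kg

[CO2*] = KH · pCO2 = 10^(−1.33) × 3690×10^-6 = 1.726×10^-4 mol/kg
α₀ = 1/(1 + K1/[H⁺] + K1K2/[H⁺]²) = 1/(1 + 10^+1.89 + 10^+0.46) = 0.01227
DIC = [CO2*]/α₀ = 1.726×10^-4 / 0.01227 = 14.07 mmol/kg
[CO3²⁻] = α₂·DIC; α₂ = 0.03538, so [CO3²⁻] = 0.03538 × 14.07 = 0.498 mmol/kg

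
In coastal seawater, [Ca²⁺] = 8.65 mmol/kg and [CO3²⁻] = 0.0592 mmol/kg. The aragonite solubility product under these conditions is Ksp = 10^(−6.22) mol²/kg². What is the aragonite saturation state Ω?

Ksp = 10^(−6.22) = 6.026×10^-7
Ω = [Ca²⁺][CO3²⁻]/Ksp = (8.65×10^-3)(0.0592×10^-3) / 6.026×10^-7 = 0.850

Ω = 0.850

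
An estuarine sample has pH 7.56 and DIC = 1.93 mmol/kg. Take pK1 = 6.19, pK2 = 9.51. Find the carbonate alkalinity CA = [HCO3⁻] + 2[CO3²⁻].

CA = [HCO3⁻] + 2[CO3²⁻] = (α₁ + 2α₂)·DIC
At pH 7.56: [H⁺]/K1 = 10^-1.37 = 0.042658, K2/[H⁺] = 10^-1.95 = 0.011220
α₁ = 1/(1 + 0.042658 + 0.011220) = 1/1.0539 = 0.9489; α₂ = α₁·K2/[H⁺] = 0.01065
α₁ + 2α₂ = 0.9702
CA = 0.9702 × 1.93 = 1.87 mmol/kg

CA = 1.87 mmol/kg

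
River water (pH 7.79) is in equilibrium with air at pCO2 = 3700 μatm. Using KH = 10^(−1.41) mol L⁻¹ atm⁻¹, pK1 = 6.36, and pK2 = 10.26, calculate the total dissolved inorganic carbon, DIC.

DIC = 4.03 mmol/L

[CO2*] = KH · pCO2 = 10^(−1.41) × 3700×10^-6 = 1.439×10^-4 mol/L
α₀ = 1/(1 + K1/[H⁺] + K1K2/[H⁺]²) = 1/(1 + 10^+1.43 + 10^-1.04) = 0.03571
DIC = [CO2*]/α₀ = 1.439×10^-4 / 0.03571 = 4.03 mmol/L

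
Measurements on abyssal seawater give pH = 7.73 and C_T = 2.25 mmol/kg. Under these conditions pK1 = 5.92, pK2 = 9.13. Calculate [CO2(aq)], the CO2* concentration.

α₀ = 1 / (1 + K1/[H⁺] + K1K2/[H⁺]²) = 1 / (1 + 10^+1.81 + 10^+0.41)
   = 1 / (1 + 64.565 + 2.5704) = 1/68.136 = 0.01468
[CO2*] = α₀ × DIC = 0.01468 × 2.25 = 0.0330 mmol/kg

[CO2*] = 0.0330 mmol/kg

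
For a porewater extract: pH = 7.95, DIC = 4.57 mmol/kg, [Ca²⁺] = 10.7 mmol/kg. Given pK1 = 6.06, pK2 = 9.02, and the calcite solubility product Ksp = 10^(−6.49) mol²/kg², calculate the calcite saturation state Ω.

α₂ = 1 / (1 + [H⁺]/K2 + [H⁺]²/(K1K2)) = 1 / (1 + 10^+1.07 + 10^-0.82)
   = 1 / (1 + 11.749 + 0.15136) = 1/12.900 = 0.07752
[CO3²⁻] = α₂ × DIC = 0.07752 × 4.57 = 0.3543 mmol/kg
Ksp = 10^(−6.49) = 3.236×10^-7
Ω = [Ca²⁺][CO3²⁻]/Ksp = (10.7×10^-3)(3.543×10^-4) / 3.236×10^-7 = 11.7

Ω = 11.7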